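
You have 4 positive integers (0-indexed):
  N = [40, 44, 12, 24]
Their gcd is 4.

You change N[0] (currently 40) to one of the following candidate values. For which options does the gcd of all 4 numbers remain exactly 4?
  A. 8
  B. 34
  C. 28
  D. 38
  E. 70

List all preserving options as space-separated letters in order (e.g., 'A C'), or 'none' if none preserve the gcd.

Answer: A C

Derivation:
Old gcd = 4; gcd of others (without N[0]) = 4
New gcd for candidate v: gcd(4, v). Preserves old gcd iff gcd(4, v) = 4.
  Option A: v=8, gcd(4,8)=4 -> preserves
  Option B: v=34, gcd(4,34)=2 -> changes
  Option C: v=28, gcd(4,28)=4 -> preserves
  Option D: v=38, gcd(4,38)=2 -> changes
  Option E: v=70, gcd(4,70)=2 -> changes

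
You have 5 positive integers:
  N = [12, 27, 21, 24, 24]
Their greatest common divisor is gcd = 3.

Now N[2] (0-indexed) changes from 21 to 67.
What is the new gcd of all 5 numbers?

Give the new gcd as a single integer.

Numbers: [12, 27, 21, 24, 24], gcd = 3
Change: index 2, 21 -> 67
gcd of the OTHER numbers (without index 2): gcd([12, 27, 24, 24]) = 3
New gcd = gcd(g_others, new_val) = gcd(3, 67) = 1

Answer: 1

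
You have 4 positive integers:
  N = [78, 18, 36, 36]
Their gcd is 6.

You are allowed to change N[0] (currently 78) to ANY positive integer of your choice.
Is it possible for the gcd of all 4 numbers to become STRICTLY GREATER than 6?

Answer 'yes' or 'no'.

Current gcd = 6
gcd of all OTHER numbers (without N[0]=78): gcd([18, 36, 36]) = 18
The new gcd after any change is gcd(18, new_value).
This can be at most 18.
Since 18 > old gcd 6, the gcd CAN increase (e.g., set N[0] = 18).

Answer: yes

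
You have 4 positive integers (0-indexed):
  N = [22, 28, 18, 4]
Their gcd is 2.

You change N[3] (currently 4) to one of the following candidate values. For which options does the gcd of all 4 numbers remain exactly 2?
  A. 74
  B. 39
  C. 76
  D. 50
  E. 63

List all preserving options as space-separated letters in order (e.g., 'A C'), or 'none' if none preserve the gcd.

Old gcd = 2; gcd of others (without N[3]) = 2
New gcd for candidate v: gcd(2, v). Preserves old gcd iff gcd(2, v) = 2.
  Option A: v=74, gcd(2,74)=2 -> preserves
  Option B: v=39, gcd(2,39)=1 -> changes
  Option C: v=76, gcd(2,76)=2 -> preserves
  Option D: v=50, gcd(2,50)=2 -> preserves
  Option E: v=63, gcd(2,63)=1 -> changes

Answer: A C D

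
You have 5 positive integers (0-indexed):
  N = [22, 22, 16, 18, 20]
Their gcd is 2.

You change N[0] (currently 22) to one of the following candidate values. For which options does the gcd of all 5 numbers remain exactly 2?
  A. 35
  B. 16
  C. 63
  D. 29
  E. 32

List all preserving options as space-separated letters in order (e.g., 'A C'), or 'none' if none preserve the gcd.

Answer: B E

Derivation:
Old gcd = 2; gcd of others (without N[0]) = 2
New gcd for candidate v: gcd(2, v). Preserves old gcd iff gcd(2, v) = 2.
  Option A: v=35, gcd(2,35)=1 -> changes
  Option B: v=16, gcd(2,16)=2 -> preserves
  Option C: v=63, gcd(2,63)=1 -> changes
  Option D: v=29, gcd(2,29)=1 -> changes
  Option E: v=32, gcd(2,32)=2 -> preserves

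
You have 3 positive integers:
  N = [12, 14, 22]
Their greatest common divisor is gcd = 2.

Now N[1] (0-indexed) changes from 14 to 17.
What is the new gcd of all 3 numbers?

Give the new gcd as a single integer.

Answer: 1

Derivation:
Numbers: [12, 14, 22], gcd = 2
Change: index 1, 14 -> 17
gcd of the OTHER numbers (without index 1): gcd([12, 22]) = 2
New gcd = gcd(g_others, new_val) = gcd(2, 17) = 1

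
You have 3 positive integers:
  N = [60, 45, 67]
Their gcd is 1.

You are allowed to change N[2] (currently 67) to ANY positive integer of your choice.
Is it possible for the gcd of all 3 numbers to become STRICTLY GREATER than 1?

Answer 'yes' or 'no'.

Current gcd = 1
gcd of all OTHER numbers (without N[2]=67): gcd([60, 45]) = 15
The new gcd after any change is gcd(15, new_value).
This can be at most 15.
Since 15 > old gcd 1, the gcd CAN increase (e.g., set N[2] = 15).

Answer: yes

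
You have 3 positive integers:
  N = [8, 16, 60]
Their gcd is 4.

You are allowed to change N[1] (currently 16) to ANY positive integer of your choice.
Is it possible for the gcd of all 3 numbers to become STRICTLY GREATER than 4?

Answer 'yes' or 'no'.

Current gcd = 4
gcd of all OTHER numbers (without N[1]=16): gcd([8, 60]) = 4
The new gcd after any change is gcd(4, new_value).
This can be at most 4.
Since 4 = old gcd 4, the gcd can only stay the same or decrease.

Answer: no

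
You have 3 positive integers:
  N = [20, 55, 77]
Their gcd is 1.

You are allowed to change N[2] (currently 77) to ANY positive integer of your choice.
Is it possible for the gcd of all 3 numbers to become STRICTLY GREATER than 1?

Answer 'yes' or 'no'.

Answer: yes

Derivation:
Current gcd = 1
gcd of all OTHER numbers (without N[2]=77): gcd([20, 55]) = 5
The new gcd after any change is gcd(5, new_value).
This can be at most 5.
Since 5 > old gcd 1, the gcd CAN increase (e.g., set N[2] = 5).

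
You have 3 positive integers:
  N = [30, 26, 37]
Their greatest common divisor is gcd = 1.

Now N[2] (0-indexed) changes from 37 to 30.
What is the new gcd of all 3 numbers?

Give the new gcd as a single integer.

Numbers: [30, 26, 37], gcd = 1
Change: index 2, 37 -> 30
gcd of the OTHER numbers (without index 2): gcd([30, 26]) = 2
New gcd = gcd(g_others, new_val) = gcd(2, 30) = 2

Answer: 2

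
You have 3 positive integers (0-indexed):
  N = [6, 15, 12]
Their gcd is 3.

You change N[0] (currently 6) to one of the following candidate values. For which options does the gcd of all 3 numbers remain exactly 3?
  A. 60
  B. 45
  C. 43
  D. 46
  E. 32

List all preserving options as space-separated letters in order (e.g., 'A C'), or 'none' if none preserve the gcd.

Answer: A B

Derivation:
Old gcd = 3; gcd of others (without N[0]) = 3
New gcd for candidate v: gcd(3, v). Preserves old gcd iff gcd(3, v) = 3.
  Option A: v=60, gcd(3,60)=3 -> preserves
  Option B: v=45, gcd(3,45)=3 -> preserves
  Option C: v=43, gcd(3,43)=1 -> changes
  Option D: v=46, gcd(3,46)=1 -> changes
  Option E: v=32, gcd(3,32)=1 -> changes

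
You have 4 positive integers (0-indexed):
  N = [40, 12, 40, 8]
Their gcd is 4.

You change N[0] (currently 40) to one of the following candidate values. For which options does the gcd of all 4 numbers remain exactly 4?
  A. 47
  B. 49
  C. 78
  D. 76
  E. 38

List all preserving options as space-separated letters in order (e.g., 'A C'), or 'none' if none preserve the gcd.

Old gcd = 4; gcd of others (without N[0]) = 4
New gcd for candidate v: gcd(4, v). Preserves old gcd iff gcd(4, v) = 4.
  Option A: v=47, gcd(4,47)=1 -> changes
  Option B: v=49, gcd(4,49)=1 -> changes
  Option C: v=78, gcd(4,78)=2 -> changes
  Option D: v=76, gcd(4,76)=4 -> preserves
  Option E: v=38, gcd(4,38)=2 -> changes

Answer: D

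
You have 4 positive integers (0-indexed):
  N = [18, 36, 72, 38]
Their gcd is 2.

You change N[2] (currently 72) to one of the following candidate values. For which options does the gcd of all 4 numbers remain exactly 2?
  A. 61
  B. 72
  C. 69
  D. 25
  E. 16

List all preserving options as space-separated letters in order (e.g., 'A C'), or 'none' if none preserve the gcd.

Old gcd = 2; gcd of others (without N[2]) = 2
New gcd for candidate v: gcd(2, v). Preserves old gcd iff gcd(2, v) = 2.
  Option A: v=61, gcd(2,61)=1 -> changes
  Option B: v=72, gcd(2,72)=2 -> preserves
  Option C: v=69, gcd(2,69)=1 -> changes
  Option D: v=25, gcd(2,25)=1 -> changes
  Option E: v=16, gcd(2,16)=2 -> preserves

Answer: B E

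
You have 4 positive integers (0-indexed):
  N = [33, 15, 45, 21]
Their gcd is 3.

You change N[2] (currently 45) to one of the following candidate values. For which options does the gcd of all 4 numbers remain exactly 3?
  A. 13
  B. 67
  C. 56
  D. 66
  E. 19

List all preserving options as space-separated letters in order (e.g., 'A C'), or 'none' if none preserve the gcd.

Old gcd = 3; gcd of others (without N[2]) = 3
New gcd for candidate v: gcd(3, v). Preserves old gcd iff gcd(3, v) = 3.
  Option A: v=13, gcd(3,13)=1 -> changes
  Option B: v=67, gcd(3,67)=1 -> changes
  Option C: v=56, gcd(3,56)=1 -> changes
  Option D: v=66, gcd(3,66)=3 -> preserves
  Option E: v=19, gcd(3,19)=1 -> changes

Answer: D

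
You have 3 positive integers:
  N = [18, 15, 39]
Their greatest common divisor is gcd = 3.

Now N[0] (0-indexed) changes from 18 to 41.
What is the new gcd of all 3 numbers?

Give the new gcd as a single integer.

Numbers: [18, 15, 39], gcd = 3
Change: index 0, 18 -> 41
gcd of the OTHER numbers (without index 0): gcd([15, 39]) = 3
New gcd = gcd(g_others, new_val) = gcd(3, 41) = 1

Answer: 1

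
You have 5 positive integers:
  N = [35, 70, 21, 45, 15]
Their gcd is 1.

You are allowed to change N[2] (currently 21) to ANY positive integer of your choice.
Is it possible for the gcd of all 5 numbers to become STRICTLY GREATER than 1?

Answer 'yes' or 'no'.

Answer: yes

Derivation:
Current gcd = 1
gcd of all OTHER numbers (without N[2]=21): gcd([35, 70, 45, 15]) = 5
The new gcd after any change is gcd(5, new_value).
This can be at most 5.
Since 5 > old gcd 1, the gcd CAN increase (e.g., set N[2] = 5).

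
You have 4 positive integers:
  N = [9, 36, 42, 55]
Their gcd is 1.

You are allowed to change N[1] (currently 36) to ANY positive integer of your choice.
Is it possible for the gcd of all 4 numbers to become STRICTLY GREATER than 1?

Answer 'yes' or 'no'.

Current gcd = 1
gcd of all OTHER numbers (without N[1]=36): gcd([9, 42, 55]) = 1
The new gcd after any change is gcd(1, new_value).
This can be at most 1.
Since 1 = old gcd 1, the gcd can only stay the same or decrease.

Answer: no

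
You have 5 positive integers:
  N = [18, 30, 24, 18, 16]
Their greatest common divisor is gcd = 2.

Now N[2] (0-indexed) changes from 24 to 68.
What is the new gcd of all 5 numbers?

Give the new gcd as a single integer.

Answer: 2

Derivation:
Numbers: [18, 30, 24, 18, 16], gcd = 2
Change: index 2, 24 -> 68
gcd of the OTHER numbers (without index 2): gcd([18, 30, 18, 16]) = 2
New gcd = gcd(g_others, new_val) = gcd(2, 68) = 2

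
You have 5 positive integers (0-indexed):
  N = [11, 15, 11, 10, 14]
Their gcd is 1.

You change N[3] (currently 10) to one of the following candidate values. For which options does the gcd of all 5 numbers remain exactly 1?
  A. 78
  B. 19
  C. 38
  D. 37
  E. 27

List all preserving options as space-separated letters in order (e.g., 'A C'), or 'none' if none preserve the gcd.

Answer: A B C D E

Derivation:
Old gcd = 1; gcd of others (without N[3]) = 1
New gcd for candidate v: gcd(1, v). Preserves old gcd iff gcd(1, v) = 1.
  Option A: v=78, gcd(1,78)=1 -> preserves
  Option B: v=19, gcd(1,19)=1 -> preserves
  Option C: v=38, gcd(1,38)=1 -> preserves
  Option D: v=37, gcd(1,37)=1 -> preserves
  Option E: v=27, gcd(1,27)=1 -> preserves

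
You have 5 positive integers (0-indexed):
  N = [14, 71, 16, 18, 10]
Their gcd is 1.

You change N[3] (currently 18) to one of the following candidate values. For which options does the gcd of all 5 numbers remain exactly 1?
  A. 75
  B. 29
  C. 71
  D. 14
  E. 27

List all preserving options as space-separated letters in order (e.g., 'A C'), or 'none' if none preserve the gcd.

Old gcd = 1; gcd of others (without N[3]) = 1
New gcd for candidate v: gcd(1, v). Preserves old gcd iff gcd(1, v) = 1.
  Option A: v=75, gcd(1,75)=1 -> preserves
  Option B: v=29, gcd(1,29)=1 -> preserves
  Option C: v=71, gcd(1,71)=1 -> preserves
  Option D: v=14, gcd(1,14)=1 -> preserves
  Option E: v=27, gcd(1,27)=1 -> preserves

Answer: A B C D E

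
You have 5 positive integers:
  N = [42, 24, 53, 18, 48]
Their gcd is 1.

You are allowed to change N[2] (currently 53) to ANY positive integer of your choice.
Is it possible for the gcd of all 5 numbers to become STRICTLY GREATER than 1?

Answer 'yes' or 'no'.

Answer: yes

Derivation:
Current gcd = 1
gcd of all OTHER numbers (without N[2]=53): gcd([42, 24, 18, 48]) = 6
The new gcd after any change is gcd(6, new_value).
This can be at most 6.
Since 6 > old gcd 1, the gcd CAN increase (e.g., set N[2] = 6).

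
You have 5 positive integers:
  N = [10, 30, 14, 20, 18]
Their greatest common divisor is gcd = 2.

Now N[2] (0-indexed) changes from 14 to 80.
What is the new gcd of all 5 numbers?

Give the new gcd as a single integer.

Answer: 2

Derivation:
Numbers: [10, 30, 14, 20, 18], gcd = 2
Change: index 2, 14 -> 80
gcd of the OTHER numbers (without index 2): gcd([10, 30, 20, 18]) = 2
New gcd = gcd(g_others, new_val) = gcd(2, 80) = 2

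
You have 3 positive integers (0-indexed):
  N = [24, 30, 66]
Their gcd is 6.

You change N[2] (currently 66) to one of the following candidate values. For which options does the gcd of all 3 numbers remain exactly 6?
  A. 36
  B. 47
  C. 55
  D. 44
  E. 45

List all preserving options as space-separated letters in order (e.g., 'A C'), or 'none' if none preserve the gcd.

Old gcd = 6; gcd of others (without N[2]) = 6
New gcd for candidate v: gcd(6, v). Preserves old gcd iff gcd(6, v) = 6.
  Option A: v=36, gcd(6,36)=6 -> preserves
  Option B: v=47, gcd(6,47)=1 -> changes
  Option C: v=55, gcd(6,55)=1 -> changes
  Option D: v=44, gcd(6,44)=2 -> changes
  Option E: v=45, gcd(6,45)=3 -> changes

Answer: A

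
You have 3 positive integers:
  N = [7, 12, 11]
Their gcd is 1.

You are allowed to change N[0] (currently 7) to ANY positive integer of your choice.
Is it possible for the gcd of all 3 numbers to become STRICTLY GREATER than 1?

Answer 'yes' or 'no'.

Current gcd = 1
gcd of all OTHER numbers (without N[0]=7): gcd([12, 11]) = 1
The new gcd after any change is gcd(1, new_value).
This can be at most 1.
Since 1 = old gcd 1, the gcd can only stay the same or decrease.

Answer: no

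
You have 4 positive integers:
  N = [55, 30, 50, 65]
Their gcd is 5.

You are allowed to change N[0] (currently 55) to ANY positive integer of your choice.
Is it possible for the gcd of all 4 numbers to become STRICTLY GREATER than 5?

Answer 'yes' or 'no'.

Current gcd = 5
gcd of all OTHER numbers (without N[0]=55): gcd([30, 50, 65]) = 5
The new gcd after any change is gcd(5, new_value).
This can be at most 5.
Since 5 = old gcd 5, the gcd can only stay the same or decrease.

Answer: no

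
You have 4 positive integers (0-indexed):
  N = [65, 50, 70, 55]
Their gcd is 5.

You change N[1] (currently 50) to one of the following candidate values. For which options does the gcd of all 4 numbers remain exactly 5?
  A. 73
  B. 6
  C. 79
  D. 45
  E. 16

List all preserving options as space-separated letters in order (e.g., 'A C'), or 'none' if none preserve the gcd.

Answer: D

Derivation:
Old gcd = 5; gcd of others (without N[1]) = 5
New gcd for candidate v: gcd(5, v). Preserves old gcd iff gcd(5, v) = 5.
  Option A: v=73, gcd(5,73)=1 -> changes
  Option B: v=6, gcd(5,6)=1 -> changes
  Option C: v=79, gcd(5,79)=1 -> changes
  Option D: v=45, gcd(5,45)=5 -> preserves
  Option E: v=16, gcd(5,16)=1 -> changes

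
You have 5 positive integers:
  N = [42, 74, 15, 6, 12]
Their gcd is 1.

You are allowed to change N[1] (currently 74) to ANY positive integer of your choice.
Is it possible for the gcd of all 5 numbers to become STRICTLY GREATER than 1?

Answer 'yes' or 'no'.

Current gcd = 1
gcd of all OTHER numbers (without N[1]=74): gcd([42, 15, 6, 12]) = 3
The new gcd after any change is gcd(3, new_value).
This can be at most 3.
Since 3 > old gcd 1, the gcd CAN increase (e.g., set N[1] = 3).

Answer: yes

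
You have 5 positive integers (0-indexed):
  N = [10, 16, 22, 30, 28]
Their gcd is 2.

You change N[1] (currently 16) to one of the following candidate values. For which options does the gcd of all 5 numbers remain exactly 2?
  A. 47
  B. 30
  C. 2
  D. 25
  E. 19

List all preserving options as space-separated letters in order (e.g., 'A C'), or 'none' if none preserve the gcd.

Old gcd = 2; gcd of others (without N[1]) = 2
New gcd for candidate v: gcd(2, v). Preserves old gcd iff gcd(2, v) = 2.
  Option A: v=47, gcd(2,47)=1 -> changes
  Option B: v=30, gcd(2,30)=2 -> preserves
  Option C: v=2, gcd(2,2)=2 -> preserves
  Option D: v=25, gcd(2,25)=1 -> changes
  Option E: v=19, gcd(2,19)=1 -> changes

Answer: B C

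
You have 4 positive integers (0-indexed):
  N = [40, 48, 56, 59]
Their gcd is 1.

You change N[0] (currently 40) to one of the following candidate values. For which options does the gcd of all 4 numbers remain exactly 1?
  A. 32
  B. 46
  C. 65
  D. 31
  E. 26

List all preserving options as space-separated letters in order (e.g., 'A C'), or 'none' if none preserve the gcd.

Old gcd = 1; gcd of others (without N[0]) = 1
New gcd for candidate v: gcd(1, v). Preserves old gcd iff gcd(1, v) = 1.
  Option A: v=32, gcd(1,32)=1 -> preserves
  Option B: v=46, gcd(1,46)=1 -> preserves
  Option C: v=65, gcd(1,65)=1 -> preserves
  Option D: v=31, gcd(1,31)=1 -> preserves
  Option E: v=26, gcd(1,26)=1 -> preserves

Answer: A B C D E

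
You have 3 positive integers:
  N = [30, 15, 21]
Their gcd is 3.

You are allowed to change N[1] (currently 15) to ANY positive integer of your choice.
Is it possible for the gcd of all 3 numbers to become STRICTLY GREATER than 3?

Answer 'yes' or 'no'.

Answer: no

Derivation:
Current gcd = 3
gcd of all OTHER numbers (without N[1]=15): gcd([30, 21]) = 3
The new gcd after any change is gcd(3, new_value).
This can be at most 3.
Since 3 = old gcd 3, the gcd can only stay the same or decrease.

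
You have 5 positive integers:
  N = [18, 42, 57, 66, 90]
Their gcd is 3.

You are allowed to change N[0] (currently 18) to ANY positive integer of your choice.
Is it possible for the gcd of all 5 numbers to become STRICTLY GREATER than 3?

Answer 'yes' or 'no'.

Current gcd = 3
gcd of all OTHER numbers (without N[0]=18): gcd([42, 57, 66, 90]) = 3
The new gcd after any change is gcd(3, new_value).
This can be at most 3.
Since 3 = old gcd 3, the gcd can only stay the same or decrease.

Answer: no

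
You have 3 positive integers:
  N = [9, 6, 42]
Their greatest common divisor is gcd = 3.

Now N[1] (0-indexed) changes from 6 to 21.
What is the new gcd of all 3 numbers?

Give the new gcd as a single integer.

Numbers: [9, 6, 42], gcd = 3
Change: index 1, 6 -> 21
gcd of the OTHER numbers (without index 1): gcd([9, 42]) = 3
New gcd = gcd(g_others, new_val) = gcd(3, 21) = 3

Answer: 3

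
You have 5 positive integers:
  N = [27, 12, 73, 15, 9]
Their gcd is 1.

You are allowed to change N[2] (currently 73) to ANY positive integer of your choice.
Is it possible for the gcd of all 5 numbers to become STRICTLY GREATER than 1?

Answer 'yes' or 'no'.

Answer: yes

Derivation:
Current gcd = 1
gcd of all OTHER numbers (without N[2]=73): gcd([27, 12, 15, 9]) = 3
The new gcd after any change is gcd(3, new_value).
This can be at most 3.
Since 3 > old gcd 1, the gcd CAN increase (e.g., set N[2] = 3).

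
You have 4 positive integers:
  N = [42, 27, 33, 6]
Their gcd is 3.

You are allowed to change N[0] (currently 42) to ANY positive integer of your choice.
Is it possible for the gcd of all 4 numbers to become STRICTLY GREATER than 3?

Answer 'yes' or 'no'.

Answer: no

Derivation:
Current gcd = 3
gcd of all OTHER numbers (without N[0]=42): gcd([27, 33, 6]) = 3
The new gcd after any change is gcd(3, new_value).
This can be at most 3.
Since 3 = old gcd 3, the gcd can only stay the same or decrease.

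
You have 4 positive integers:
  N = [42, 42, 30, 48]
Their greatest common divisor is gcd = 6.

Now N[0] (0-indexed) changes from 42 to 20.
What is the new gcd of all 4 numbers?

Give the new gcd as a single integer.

Answer: 2

Derivation:
Numbers: [42, 42, 30, 48], gcd = 6
Change: index 0, 42 -> 20
gcd of the OTHER numbers (without index 0): gcd([42, 30, 48]) = 6
New gcd = gcd(g_others, new_val) = gcd(6, 20) = 2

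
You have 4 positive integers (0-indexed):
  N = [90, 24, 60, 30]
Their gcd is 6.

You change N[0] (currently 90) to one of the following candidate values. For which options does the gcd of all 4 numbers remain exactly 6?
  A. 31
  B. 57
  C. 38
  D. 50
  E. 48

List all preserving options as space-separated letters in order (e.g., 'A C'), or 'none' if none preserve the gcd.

Answer: E

Derivation:
Old gcd = 6; gcd of others (without N[0]) = 6
New gcd for candidate v: gcd(6, v). Preserves old gcd iff gcd(6, v) = 6.
  Option A: v=31, gcd(6,31)=1 -> changes
  Option B: v=57, gcd(6,57)=3 -> changes
  Option C: v=38, gcd(6,38)=2 -> changes
  Option D: v=50, gcd(6,50)=2 -> changes
  Option E: v=48, gcd(6,48)=6 -> preserves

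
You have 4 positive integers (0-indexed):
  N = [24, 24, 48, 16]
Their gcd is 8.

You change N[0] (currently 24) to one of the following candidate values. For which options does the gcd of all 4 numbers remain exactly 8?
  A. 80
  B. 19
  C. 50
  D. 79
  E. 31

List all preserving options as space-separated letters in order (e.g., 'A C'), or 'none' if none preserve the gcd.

Old gcd = 8; gcd of others (without N[0]) = 8
New gcd for candidate v: gcd(8, v). Preserves old gcd iff gcd(8, v) = 8.
  Option A: v=80, gcd(8,80)=8 -> preserves
  Option B: v=19, gcd(8,19)=1 -> changes
  Option C: v=50, gcd(8,50)=2 -> changes
  Option D: v=79, gcd(8,79)=1 -> changes
  Option E: v=31, gcd(8,31)=1 -> changes

Answer: A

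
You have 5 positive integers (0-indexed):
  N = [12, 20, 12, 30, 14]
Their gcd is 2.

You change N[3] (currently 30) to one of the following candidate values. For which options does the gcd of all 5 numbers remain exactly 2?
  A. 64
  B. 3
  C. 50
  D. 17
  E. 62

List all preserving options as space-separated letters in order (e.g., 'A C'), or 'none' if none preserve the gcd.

Answer: A C E

Derivation:
Old gcd = 2; gcd of others (without N[3]) = 2
New gcd for candidate v: gcd(2, v). Preserves old gcd iff gcd(2, v) = 2.
  Option A: v=64, gcd(2,64)=2 -> preserves
  Option B: v=3, gcd(2,3)=1 -> changes
  Option C: v=50, gcd(2,50)=2 -> preserves
  Option D: v=17, gcd(2,17)=1 -> changes
  Option E: v=62, gcd(2,62)=2 -> preserves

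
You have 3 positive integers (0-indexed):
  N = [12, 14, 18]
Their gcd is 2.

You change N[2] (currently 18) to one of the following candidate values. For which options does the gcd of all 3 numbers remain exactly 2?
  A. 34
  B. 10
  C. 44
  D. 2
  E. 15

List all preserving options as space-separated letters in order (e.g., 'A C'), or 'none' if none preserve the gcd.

Old gcd = 2; gcd of others (without N[2]) = 2
New gcd for candidate v: gcd(2, v). Preserves old gcd iff gcd(2, v) = 2.
  Option A: v=34, gcd(2,34)=2 -> preserves
  Option B: v=10, gcd(2,10)=2 -> preserves
  Option C: v=44, gcd(2,44)=2 -> preserves
  Option D: v=2, gcd(2,2)=2 -> preserves
  Option E: v=15, gcd(2,15)=1 -> changes

Answer: A B C D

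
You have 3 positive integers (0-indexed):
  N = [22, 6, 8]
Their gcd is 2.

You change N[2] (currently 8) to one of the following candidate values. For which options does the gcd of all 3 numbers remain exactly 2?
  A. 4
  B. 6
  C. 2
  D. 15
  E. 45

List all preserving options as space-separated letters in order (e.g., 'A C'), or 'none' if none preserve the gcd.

Old gcd = 2; gcd of others (without N[2]) = 2
New gcd for candidate v: gcd(2, v). Preserves old gcd iff gcd(2, v) = 2.
  Option A: v=4, gcd(2,4)=2 -> preserves
  Option B: v=6, gcd(2,6)=2 -> preserves
  Option C: v=2, gcd(2,2)=2 -> preserves
  Option D: v=15, gcd(2,15)=1 -> changes
  Option E: v=45, gcd(2,45)=1 -> changes

Answer: A B C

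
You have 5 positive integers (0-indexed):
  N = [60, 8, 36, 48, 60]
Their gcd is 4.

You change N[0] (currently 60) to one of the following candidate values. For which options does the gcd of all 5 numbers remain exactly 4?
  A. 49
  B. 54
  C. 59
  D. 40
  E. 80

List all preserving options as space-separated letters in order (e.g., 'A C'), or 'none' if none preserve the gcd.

Old gcd = 4; gcd of others (without N[0]) = 4
New gcd for candidate v: gcd(4, v). Preserves old gcd iff gcd(4, v) = 4.
  Option A: v=49, gcd(4,49)=1 -> changes
  Option B: v=54, gcd(4,54)=2 -> changes
  Option C: v=59, gcd(4,59)=1 -> changes
  Option D: v=40, gcd(4,40)=4 -> preserves
  Option E: v=80, gcd(4,80)=4 -> preserves

Answer: D E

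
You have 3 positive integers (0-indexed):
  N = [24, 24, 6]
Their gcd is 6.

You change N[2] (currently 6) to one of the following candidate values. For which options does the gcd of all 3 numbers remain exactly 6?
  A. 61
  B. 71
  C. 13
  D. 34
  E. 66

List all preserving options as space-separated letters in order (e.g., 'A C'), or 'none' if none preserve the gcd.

Old gcd = 6; gcd of others (without N[2]) = 24
New gcd for candidate v: gcd(24, v). Preserves old gcd iff gcd(24, v) = 6.
  Option A: v=61, gcd(24,61)=1 -> changes
  Option B: v=71, gcd(24,71)=1 -> changes
  Option C: v=13, gcd(24,13)=1 -> changes
  Option D: v=34, gcd(24,34)=2 -> changes
  Option E: v=66, gcd(24,66)=6 -> preserves

Answer: E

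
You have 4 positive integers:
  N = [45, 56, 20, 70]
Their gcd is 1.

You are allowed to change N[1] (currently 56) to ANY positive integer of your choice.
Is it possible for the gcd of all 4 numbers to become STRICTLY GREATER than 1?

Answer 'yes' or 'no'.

Current gcd = 1
gcd of all OTHER numbers (without N[1]=56): gcd([45, 20, 70]) = 5
The new gcd after any change is gcd(5, new_value).
This can be at most 5.
Since 5 > old gcd 1, the gcd CAN increase (e.g., set N[1] = 5).

Answer: yes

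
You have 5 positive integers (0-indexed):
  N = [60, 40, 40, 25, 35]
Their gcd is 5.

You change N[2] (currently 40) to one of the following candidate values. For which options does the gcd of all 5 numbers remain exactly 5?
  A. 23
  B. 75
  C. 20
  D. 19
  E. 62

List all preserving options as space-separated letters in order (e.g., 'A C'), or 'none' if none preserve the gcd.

Old gcd = 5; gcd of others (without N[2]) = 5
New gcd for candidate v: gcd(5, v). Preserves old gcd iff gcd(5, v) = 5.
  Option A: v=23, gcd(5,23)=1 -> changes
  Option B: v=75, gcd(5,75)=5 -> preserves
  Option C: v=20, gcd(5,20)=5 -> preserves
  Option D: v=19, gcd(5,19)=1 -> changes
  Option E: v=62, gcd(5,62)=1 -> changes

Answer: B C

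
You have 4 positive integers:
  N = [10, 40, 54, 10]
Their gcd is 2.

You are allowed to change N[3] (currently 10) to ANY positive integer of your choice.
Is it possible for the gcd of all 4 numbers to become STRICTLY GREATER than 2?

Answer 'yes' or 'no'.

Current gcd = 2
gcd of all OTHER numbers (without N[3]=10): gcd([10, 40, 54]) = 2
The new gcd after any change is gcd(2, new_value).
This can be at most 2.
Since 2 = old gcd 2, the gcd can only stay the same or decrease.

Answer: no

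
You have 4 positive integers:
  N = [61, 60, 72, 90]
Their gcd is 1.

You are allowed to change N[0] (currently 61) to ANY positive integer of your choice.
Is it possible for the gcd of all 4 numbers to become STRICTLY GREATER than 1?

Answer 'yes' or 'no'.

Answer: yes

Derivation:
Current gcd = 1
gcd of all OTHER numbers (without N[0]=61): gcd([60, 72, 90]) = 6
The new gcd after any change is gcd(6, new_value).
This can be at most 6.
Since 6 > old gcd 1, the gcd CAN increase (e.g., set N[0] = 6).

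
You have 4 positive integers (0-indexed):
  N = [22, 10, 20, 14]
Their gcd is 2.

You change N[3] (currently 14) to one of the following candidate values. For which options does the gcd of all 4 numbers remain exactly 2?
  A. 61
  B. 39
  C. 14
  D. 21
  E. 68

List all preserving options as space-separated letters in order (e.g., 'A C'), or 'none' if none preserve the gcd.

Old gcd = 2; gcd of others (without N[3]) = 2
New gcd for candidate v: gcd(2, v). Preserves old gcd iff gcd(2, v) = 2.
  Option A: v=61, gcd(2,61)=1 -> changes
  Option B: v=39, gcd(2,39)=1 -> changes
  Option C: v=14, gcd(2,14)=2 -> preserves
  Option D: v=21, gcd(2,21)=1 -> changes
  Option E: v=68, gcd(2,68)=2 -> preserves

Answer: C E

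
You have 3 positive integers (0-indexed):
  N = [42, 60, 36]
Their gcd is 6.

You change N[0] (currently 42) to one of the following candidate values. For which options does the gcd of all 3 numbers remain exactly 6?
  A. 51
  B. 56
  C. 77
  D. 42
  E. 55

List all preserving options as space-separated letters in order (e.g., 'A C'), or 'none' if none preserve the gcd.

Old gcd = 6; gcd of others (without N[0]) = 12
New gcd for candidate v: gcd(12, v). Preserves old gcd iff gcd(12, v) = 6.
  Option A: v=51, gcd(12,51)=3 -> changes
  Option B: v=56, gcd(12,56)=4 -> changes
  Option C: v=77, gcd(12,77)=1 -> changes
  Option D: v=42, gcd(12,42)=6 -> preserves
  Option E: v=55, gcd(12,55)=1 -> changes

Answer: D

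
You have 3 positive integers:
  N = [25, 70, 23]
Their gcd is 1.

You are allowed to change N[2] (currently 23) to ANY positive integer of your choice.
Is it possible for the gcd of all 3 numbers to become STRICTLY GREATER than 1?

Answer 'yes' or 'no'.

Current gcd = 1
gcd of all OTHER numbers (without N[2]=23): gcd([25, 70]) = 5
The new gcd after any change is gcd(5, new_value).
This can be at most 5.
Since 5 > old gcd 1, the gcd CAN increase (e.g., set N[2] = 5).

Answer: yes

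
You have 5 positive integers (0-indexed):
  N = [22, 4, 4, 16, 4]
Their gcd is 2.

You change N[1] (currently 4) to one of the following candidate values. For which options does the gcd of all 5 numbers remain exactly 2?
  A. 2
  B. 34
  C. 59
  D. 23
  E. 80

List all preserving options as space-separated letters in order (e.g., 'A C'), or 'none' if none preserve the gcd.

Old gcd = 2; gcd of others (without N[1]) = 2
New gcd for candidate v: gcd(2, v). Preserves old gcd iff gcd(2, v) = 2.
  Option A: v=2, gcd(2,2)=2 -> preserves
  Option B: v=34, gcd(2,34)=2 -> preserves
  Option C: v=59, gcd(2,59)=1 -> changes
  Option D: v=23, gcd(2,23)=1 -> changes
  Option E: v=80, gcd(2,80)=2 -> preserves

Answer: A B E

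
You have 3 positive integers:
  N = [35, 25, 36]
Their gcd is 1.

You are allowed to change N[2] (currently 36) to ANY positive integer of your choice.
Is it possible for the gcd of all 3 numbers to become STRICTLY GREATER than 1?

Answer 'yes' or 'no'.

Current gcd = 1
gcd of all OTHER numbers (without N[2]=36): gcd([35, 25]) = 5
The new gcd after any change is gcd(5, new_value).
This can be at most 5.
Since 5 > old gcd 1, the gcd CAN increase (e.g., set N[2] = 5).

Answer: yes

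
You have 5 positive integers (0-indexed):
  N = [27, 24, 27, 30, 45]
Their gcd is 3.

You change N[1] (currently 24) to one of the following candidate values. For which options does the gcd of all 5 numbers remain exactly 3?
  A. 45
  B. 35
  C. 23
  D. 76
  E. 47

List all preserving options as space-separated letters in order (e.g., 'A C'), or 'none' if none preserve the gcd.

Old gcd = 3; gcd of others (without N[1]) = 3
New gcd for candidate v: gcd(3, v). Preserves old gcd iff gcd(3, v) = 3.
  Option A: v=45, gcd(3,45)=3 -> preserves
  Option B: v=35, gcd(3,35)=1 -> changes
  Option C: v=23, gcd(3,23)=1 -> changes
  Option D: v=76, gcd(3,76)=1 -> changes
  Option E: v=47, gcd(3,47)=1 -> changes

Answer: A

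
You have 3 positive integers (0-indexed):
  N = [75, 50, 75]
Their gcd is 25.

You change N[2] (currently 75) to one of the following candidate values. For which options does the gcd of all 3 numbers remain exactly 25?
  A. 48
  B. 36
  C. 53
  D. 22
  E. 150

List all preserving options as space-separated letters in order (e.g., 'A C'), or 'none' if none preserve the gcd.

Old gcd = 25; gcd of others (without N[2]) = 25
New gcd for candidate v: gcd(25, v). Preserves old gcd iff gcd(25, v) = 25.
  Option A: v=48, gcd(25,48)=1 -> changes
  Option B: v=36, gcd(25,36)=1 -> changes
  Option C: v=53, gcd(25,53)=1 -> changes
  Option D: v=22, gcd(25,22)=1 -> changes
  Option E: v=150, gcd(25,150)=25 -> preserves

Answer: E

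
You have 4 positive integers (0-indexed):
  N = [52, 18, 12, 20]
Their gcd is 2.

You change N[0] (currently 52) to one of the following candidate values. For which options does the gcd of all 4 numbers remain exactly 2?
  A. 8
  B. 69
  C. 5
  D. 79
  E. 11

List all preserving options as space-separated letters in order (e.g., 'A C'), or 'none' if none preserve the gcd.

Old gcd = 2; gcd of others (without N[0]) = 2
New gcd for candidate v: gcd(2, v). Preserves old gcd iff gcd(2, v) = 2.
  Option A: v=8, gcd(2,8)=2 -> preserves
  Option B: v=69, gcd(2,69)=1 -> changes
  Option C: v=5, gcd(2,5)=1 -> changes
  Option D: v=79, gcd(2,79)=1 -> changes
  Option E: v=11, gcd(2,11)=1 -> changes

Answer: A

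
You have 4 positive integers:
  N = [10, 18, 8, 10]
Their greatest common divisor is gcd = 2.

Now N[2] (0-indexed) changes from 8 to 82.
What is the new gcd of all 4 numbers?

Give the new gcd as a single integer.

Answer: 2

Derivation:
Numbers: [10, 18, 8, 10], gcd = 2
Change: index 2, 8 -> 82
gcd of the OTHER numbers (without index 2): gcd([10, 18, 10]) = 2
New gcd = gcd(g_others, new_val) = gcd(2, 82) = 2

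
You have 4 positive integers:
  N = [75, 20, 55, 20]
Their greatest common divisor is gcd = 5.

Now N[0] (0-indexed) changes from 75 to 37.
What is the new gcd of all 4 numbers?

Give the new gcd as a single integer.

Numbers: [75, 20, 55, 20], gcd = 5
Change: index 0, 75 -> 37
gcd of the OTHER numbers (without index 0): gcd([20, 55, 20]) = 5
New gcd = gcd(g_others, new_val) = gcd(5, 37) = 1

Answer: 1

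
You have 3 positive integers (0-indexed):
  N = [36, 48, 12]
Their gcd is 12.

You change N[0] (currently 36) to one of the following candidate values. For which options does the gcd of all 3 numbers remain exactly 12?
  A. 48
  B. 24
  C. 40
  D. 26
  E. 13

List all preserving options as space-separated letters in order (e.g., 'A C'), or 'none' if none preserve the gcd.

Old gcd = 12; gcd of others (without N[0]) = 12
New gcd for candidate v: gcd(12, v). Preserves old gcd iff gcd(12, v) = 12.
  Option A: v=48, gcd(12,48)=12 -> preserves
  Option B: v=24, gcd(12,24)=12 -> preserves
  Option C: v=40, gcd(12,40)=4 -> changes
  Option D: v=26, gcd(12,26)=2 -> changes
  Option E: v=13, gcd(12,13)=1 -> changes

Answer: A B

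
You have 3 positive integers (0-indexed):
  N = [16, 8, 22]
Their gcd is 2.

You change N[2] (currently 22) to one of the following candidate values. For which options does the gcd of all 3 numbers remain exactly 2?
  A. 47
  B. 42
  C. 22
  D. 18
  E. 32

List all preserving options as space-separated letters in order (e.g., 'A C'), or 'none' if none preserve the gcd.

Old gcd = 2; gcd of others (without N[2]) = 8
New gcd for candidate v: gcd(8, v). Preserves old gcd iff gcd(8, v) = 2.
  Option A: v=47, gcd(8,47)=1 -> changes
  Option B: v=42, gcd(8,42)=2 -> preserves
  Option C: v=22, gcd(8,22)=2 -> preserves
  Option D: v=18, gcd(8,18)=2 -> preserves
  Option E: v=32, gcd(8,32)=8 -> changes

Answer: B C D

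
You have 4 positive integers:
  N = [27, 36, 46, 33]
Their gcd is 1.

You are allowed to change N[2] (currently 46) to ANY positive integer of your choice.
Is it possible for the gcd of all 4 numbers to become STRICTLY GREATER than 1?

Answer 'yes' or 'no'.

Answer: yes

Derivation:
Current gcd = 1
gcd of all OTHER numbers (without N[2]=46): gcd([27, 36, 33]) = 3
The new gcd after any change is gcd(3, new_value).
This can be at most 3.
Since 3 > old gcd 1, the gcd CAN increase (e.g., set N[2] = 3).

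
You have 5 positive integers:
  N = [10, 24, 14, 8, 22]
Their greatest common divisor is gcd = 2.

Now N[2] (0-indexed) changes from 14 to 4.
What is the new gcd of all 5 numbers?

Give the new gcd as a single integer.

Numbers: [10, 24, 14, 8, 22], gcd = 2
Change: index 2, 14 -> 4
gcd of the OTHER numbers (without index 2): gcd([10, 24, 8, 22]) = 2
New gcd = gcd(g_others, new_val) = gcd(2, 4) = 2

Answer: 2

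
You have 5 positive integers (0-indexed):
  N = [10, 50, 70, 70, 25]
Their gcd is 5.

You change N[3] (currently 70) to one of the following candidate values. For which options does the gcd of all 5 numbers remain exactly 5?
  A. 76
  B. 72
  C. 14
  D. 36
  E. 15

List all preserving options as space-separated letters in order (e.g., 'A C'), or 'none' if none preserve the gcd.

Answer: E

Derivation:
Old gcd = 5; gcd of others (without N[3]) = 5
New gcd for candidate v: gcd(5, v). Preserves old gcd iff gcd(5, v) = 5.
  Option A: v=76, gcd(5,76)=1 -> changes
  Option B: v=72, gcd(5,72)=1 -> changes
  Option C: v=14, gcd(5,14)=1 -> changes
  Option D: v=36, gcd(5,36)=1 -> changes
  Option E: v=15, gcd(5,15)=5 -> preserves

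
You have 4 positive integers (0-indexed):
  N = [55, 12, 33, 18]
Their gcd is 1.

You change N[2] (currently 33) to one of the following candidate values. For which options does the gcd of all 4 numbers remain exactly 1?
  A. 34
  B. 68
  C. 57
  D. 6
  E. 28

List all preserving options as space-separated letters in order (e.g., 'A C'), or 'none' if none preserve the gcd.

Old gcd = 1; gcd of others (without N[2]) = 1
New gcd for candidate v: gcd(1, v). Preserves old gcd iff gcd(1, v) = 1.
  Option A: v=34, gcd(1,34)=1 -> preserves
  Option B: v=68, gcd(1,68)=1 -> preserves
  Option C: v=57, gcd(1,57)=1 -> preserves
  Option D: v=6, gcd(1,6)=1 -> preserves
  Option E: v=28, gcd(1,28)=1 -> preserves

Answer: A B C D E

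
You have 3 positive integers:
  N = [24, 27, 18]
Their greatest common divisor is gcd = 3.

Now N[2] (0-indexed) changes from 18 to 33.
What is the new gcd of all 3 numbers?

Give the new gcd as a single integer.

Answer: 3

Derivation:
Numbers: [24, 27, 18], gcd = 3
Change: index 2, 18 -> 33
gcd of the OTHER numbers (without index 2): gcd([24, 27]) = 3
New gcd = gcd(g_others, new_val) = gcd(3, 33) = 3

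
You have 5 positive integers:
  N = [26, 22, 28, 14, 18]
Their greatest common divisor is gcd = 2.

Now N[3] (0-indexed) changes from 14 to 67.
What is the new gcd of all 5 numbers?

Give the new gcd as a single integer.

Numbers: [26, 22, 28, 14, 18], gcd = 2
Change: index 3, 14 -> 67
gcd of the OTHER numbers (without index 3): gcd([26, 22, 28, 18]) = 2
New gcd = gcd(g_others, new_val) = gcd(2, 67) = 1

Answer: 1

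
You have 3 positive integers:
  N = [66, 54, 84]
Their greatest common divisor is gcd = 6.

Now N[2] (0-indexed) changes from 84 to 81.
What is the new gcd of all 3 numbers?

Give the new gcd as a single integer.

Numbers: [66, 54, 84], gcd = 6
Change: index 2, 84 -> 81
gcd of the OTHER numbers (without index 2): gcd([66, 54]) = 6
New gcd = gcd(g_others, new_val) = gcd(6, 81) = 3

Answer: 3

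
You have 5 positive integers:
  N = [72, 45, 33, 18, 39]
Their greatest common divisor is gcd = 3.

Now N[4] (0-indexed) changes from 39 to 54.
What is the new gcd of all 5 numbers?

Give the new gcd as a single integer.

Numbers: [72, 45, 33, 18, 39], gcd = 3
Change: index 4, 39 -> 54
gcd of the OTHER numbers (without index 4): gcd([72, 45, 33, 18]) = 3
New gcd = gcd(g_others, new_val) = gcd(3, 54) = 3

Answer: 3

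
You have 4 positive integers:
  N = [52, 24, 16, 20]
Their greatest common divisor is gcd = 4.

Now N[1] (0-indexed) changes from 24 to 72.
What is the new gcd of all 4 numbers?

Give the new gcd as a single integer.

Numbers: [52, 24, 16, 20], gcd = 4
Change: index 1, 24 -> 72
gcd of the OTHER numbers (without index 1): gcd([52, 16, 20]) = 4
New gcd = gcd(g_others, new_val) = gcd(4, 72) = 4

Answer: 4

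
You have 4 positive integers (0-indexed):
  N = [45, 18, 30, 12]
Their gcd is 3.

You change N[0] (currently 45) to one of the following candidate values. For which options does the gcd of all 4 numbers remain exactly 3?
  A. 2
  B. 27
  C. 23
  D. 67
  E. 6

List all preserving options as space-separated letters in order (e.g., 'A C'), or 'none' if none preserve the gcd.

Old gcd = 3; gcd of others (without N[0]) = 6
New gcd for candidate v: gcd(6, v). Preserves old gcd iff gcd(6, v) = 3.
  Option A: v=2, gcd(6,2)=2 -> changes
  Option B: v=27, gcd(6,27)=3 -> preserves
  Option C: v=23, gcd(6,23)=1 -> changes
  Option D: v=67, gcd(6,67)=1 -> changes
  Option E: v=6, gcd(6,6)=6 -> changes

Answer: B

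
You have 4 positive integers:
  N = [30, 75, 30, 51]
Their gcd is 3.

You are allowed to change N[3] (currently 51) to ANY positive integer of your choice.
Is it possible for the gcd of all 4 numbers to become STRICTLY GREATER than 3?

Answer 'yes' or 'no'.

Current gcd = 3
gcd of all OTHER numbers (without N[3]=51): gcd([30, 75, 30]) = 15
The new gcd after any change is gcd(15, new_value).
This can be at most 15.
Since 15 > old gcd 3, the gcd CAN increase (e.g., set N[3] = 15).

Answer: yes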